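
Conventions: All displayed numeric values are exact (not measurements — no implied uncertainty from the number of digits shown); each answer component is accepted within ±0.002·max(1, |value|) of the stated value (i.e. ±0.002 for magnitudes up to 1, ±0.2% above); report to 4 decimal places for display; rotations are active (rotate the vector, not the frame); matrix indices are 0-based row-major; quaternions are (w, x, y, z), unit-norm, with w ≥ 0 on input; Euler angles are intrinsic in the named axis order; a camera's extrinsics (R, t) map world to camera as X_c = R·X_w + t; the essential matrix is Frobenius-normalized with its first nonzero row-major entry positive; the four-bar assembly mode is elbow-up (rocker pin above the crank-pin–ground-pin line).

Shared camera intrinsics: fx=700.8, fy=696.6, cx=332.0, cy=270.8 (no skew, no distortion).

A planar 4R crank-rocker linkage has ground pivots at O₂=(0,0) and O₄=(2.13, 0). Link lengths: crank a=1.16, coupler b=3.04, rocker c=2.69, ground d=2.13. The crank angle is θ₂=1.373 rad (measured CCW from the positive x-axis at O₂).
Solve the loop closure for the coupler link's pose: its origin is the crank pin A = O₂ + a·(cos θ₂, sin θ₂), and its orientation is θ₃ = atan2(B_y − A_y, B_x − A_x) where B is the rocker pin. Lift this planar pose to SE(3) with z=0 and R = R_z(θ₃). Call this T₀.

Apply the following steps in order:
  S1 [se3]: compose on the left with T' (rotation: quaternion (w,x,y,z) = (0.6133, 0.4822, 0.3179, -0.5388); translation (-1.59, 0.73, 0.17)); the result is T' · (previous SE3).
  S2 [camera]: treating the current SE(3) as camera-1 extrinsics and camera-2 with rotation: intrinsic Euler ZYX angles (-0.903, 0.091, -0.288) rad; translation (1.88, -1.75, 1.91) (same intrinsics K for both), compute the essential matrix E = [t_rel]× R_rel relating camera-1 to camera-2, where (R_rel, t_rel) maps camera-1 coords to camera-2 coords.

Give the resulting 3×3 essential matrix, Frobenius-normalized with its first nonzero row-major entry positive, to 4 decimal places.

source (fourbar_fk): coupler pose = R=[0.8810 -0.4731 0.0000; 0.4731 0.8810 0.0000; 0.0000 0.0000 1.0000], t=(0.2280, 1.1374, 0.0000)
after S1 (compose_se3): R=[0.6491 0.7495 -0.1297; -0.3337 0.1274 -0.9340; -0.6836 0.6496 0.3329], t=(-0.4401, 0.5973, 0.2458)
after S2 (essential): [0.1764 0.2509 -0.4603; 0.5379 0.2483 -0.0272; 0.3261 -0.0375 0.4844]

matrix = [0.1764 0.2509 -0.4603; 0.5379 0.2483 -0.0272; 0.3261 -0.0375 0.4844]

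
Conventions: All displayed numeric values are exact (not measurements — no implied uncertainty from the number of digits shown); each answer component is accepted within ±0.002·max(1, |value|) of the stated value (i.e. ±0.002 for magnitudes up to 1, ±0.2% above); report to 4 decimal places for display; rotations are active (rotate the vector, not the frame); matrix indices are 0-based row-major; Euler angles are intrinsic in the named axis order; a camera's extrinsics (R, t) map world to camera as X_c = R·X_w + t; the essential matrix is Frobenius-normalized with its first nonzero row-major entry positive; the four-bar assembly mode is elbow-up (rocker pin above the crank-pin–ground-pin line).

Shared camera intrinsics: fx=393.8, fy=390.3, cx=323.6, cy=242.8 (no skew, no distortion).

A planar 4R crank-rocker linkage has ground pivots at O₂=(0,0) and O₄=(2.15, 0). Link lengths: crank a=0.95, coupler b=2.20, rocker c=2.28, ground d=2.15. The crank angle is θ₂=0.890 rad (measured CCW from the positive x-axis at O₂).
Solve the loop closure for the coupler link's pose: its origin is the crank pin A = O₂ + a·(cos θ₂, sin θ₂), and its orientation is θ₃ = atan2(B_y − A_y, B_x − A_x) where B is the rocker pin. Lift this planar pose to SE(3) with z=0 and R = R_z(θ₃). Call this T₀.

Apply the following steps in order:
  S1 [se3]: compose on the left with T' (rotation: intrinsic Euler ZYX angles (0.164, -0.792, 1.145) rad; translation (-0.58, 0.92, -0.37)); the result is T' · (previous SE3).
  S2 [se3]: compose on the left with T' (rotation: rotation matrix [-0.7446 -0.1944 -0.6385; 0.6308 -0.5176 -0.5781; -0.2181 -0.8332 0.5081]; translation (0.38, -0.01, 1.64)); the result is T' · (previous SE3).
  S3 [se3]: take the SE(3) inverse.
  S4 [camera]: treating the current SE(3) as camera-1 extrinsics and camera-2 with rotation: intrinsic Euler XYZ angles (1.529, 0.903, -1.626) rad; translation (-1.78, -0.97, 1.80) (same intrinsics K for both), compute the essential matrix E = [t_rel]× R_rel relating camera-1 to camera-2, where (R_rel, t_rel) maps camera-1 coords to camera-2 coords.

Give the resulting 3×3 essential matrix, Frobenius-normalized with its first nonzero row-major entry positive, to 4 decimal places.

source (fourbar_fk): coupler pose = R=[0.7134 -0.7008 0.0000; 0.7008 0.7134 0.0000; 0.0000 0.0000 1.0000], t=(0.5979, 0.7382, 0.0000)
after S1 (compose_se3): R=[-0.0010 -0.9900 -0.1414; 0.2932 0.1348 -0.9465; 0.9560 -0.0424 0.2901], t=(-0.6875, 1.2113, 0.5278)
after S2 (compose_se3): R=[-0.6667 0.7381 0.1040; -0.7051 -0.6697 0.2330; 0.2417 0.0820 0.9669], t=(0.3194, -1.3758, 1.0489)
after S3 (invert_se3): R=[-0.6667 -0.7051 0.2417; 0.7381 -0.6697 0.0820; 0.1040 0.2330 0.9669], t=(-1.0105, -1.2432, -0.7268)
after S4 (essential): [0.1824 -0.5554 -0.1861; -0.1870 0.3552 -0.2488; -0.1087 -0.0265 -0.6230]

matrix = [0.1824 -0.5554 -0.1861; -0.1870 0.3552 -0.2488; -0.1087 -0.0265 -0.6230]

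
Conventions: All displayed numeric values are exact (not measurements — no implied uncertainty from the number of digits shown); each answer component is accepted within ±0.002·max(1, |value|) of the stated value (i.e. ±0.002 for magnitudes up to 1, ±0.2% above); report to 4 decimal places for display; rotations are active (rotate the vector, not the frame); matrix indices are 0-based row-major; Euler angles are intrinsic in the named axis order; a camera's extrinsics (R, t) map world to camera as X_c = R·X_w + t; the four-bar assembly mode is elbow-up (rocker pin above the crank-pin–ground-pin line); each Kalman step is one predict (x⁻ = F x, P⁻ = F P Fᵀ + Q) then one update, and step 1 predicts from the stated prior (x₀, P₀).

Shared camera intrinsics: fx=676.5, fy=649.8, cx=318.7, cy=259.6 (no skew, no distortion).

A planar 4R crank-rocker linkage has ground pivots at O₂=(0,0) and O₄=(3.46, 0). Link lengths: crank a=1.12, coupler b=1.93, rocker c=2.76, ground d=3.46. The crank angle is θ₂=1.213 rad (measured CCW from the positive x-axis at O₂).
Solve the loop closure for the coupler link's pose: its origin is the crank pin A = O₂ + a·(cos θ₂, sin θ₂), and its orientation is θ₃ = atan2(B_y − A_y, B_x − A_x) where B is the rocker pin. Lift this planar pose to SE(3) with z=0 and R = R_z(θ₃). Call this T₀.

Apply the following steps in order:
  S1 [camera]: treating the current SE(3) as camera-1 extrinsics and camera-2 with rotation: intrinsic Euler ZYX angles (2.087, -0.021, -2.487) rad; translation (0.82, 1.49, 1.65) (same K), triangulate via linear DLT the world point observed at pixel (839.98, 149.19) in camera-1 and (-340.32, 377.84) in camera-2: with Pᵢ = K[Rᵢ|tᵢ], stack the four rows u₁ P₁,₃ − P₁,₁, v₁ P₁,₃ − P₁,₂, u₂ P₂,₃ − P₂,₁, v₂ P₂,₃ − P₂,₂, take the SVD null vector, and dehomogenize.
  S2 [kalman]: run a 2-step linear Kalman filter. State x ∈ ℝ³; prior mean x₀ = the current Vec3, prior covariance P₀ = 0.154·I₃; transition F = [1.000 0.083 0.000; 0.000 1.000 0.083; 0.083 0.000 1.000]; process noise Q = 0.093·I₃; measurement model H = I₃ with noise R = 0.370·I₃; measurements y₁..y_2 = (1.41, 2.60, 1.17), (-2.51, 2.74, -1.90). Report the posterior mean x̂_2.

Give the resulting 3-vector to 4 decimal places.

source (fourbar_fk): coupler pose = R=[0.7751 -0.6319 0.0000; 0.6319 0.7751 0.0000; 0.0000 0.0000 1.0000], t=(0.3922, 1.0491, 0.0000)
after S1 (triangulate): (-0.0984, -1.6620, 1.7730)
after S2 (kf_track): (-0.7214, 1.1454, 0.2280)

result = (-0.7214, 1.1454, 0.2280)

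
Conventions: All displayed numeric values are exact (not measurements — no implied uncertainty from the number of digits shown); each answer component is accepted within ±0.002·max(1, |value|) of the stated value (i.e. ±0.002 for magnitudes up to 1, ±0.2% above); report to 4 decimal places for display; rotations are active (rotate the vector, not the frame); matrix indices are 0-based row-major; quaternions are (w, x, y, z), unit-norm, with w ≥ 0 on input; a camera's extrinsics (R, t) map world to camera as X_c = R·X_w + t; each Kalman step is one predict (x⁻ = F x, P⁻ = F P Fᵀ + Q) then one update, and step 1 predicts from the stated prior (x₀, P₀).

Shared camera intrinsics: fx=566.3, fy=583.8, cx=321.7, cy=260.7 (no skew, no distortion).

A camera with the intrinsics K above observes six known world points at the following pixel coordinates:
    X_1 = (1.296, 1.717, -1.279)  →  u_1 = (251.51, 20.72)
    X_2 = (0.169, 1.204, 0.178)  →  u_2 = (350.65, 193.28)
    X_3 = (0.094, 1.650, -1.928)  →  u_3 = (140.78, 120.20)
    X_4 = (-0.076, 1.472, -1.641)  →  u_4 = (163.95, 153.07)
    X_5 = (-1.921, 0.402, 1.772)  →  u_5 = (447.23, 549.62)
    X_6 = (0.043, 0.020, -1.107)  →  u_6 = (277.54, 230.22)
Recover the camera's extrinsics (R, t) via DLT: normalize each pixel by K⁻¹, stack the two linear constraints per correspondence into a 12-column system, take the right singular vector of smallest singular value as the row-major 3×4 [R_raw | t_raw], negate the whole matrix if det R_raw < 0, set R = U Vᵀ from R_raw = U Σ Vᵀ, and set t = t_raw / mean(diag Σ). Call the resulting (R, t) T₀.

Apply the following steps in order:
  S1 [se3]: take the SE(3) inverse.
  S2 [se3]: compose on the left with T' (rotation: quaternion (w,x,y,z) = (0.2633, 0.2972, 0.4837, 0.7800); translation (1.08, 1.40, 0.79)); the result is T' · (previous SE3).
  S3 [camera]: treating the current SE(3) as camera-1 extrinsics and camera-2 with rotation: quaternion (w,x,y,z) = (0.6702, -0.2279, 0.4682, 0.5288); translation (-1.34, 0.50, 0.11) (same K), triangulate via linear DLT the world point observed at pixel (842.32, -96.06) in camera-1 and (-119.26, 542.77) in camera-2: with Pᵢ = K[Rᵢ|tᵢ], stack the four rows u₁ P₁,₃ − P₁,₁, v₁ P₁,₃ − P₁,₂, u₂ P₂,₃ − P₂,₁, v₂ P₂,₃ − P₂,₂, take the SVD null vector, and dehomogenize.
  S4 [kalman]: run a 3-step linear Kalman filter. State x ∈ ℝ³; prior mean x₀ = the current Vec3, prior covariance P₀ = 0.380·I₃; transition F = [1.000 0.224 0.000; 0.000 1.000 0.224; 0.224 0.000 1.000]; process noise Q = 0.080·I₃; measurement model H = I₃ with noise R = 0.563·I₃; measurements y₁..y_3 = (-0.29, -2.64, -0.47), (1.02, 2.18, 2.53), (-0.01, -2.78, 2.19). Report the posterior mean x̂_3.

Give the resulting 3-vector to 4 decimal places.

result = (-0.1324, -0.0556, 1.2861)

source (pnp_recover): camera pose = R=[0.4393 -0.3332 0.8343; -0.8649 -0.4080 0.2925; 0.2430 -0.8500 -0.4674], t=(0.4197, 0.0399, 5.7887)
after S1 (invert_se3): R=[0.4393 -0.8649 0.2430; -0.3332 -0.4080 -0.8500; 0.8343 0.2925 -0.4674], t=(-1.5563, 5.0764, 2.3440)
after S2 (compose_se3): R=[0.3395 0.8525 -0.3974; 0.9368 -0.2684 0.2245; 0.0847 -0.4485 -0.8898], t=(3.2038, -0.2820, 5.9229)
after S3 (triangulate): (-1.9540, 1.6369, 1.6219)
after S4 (kf_track): (-0.1324, -0.0556, 1.2861)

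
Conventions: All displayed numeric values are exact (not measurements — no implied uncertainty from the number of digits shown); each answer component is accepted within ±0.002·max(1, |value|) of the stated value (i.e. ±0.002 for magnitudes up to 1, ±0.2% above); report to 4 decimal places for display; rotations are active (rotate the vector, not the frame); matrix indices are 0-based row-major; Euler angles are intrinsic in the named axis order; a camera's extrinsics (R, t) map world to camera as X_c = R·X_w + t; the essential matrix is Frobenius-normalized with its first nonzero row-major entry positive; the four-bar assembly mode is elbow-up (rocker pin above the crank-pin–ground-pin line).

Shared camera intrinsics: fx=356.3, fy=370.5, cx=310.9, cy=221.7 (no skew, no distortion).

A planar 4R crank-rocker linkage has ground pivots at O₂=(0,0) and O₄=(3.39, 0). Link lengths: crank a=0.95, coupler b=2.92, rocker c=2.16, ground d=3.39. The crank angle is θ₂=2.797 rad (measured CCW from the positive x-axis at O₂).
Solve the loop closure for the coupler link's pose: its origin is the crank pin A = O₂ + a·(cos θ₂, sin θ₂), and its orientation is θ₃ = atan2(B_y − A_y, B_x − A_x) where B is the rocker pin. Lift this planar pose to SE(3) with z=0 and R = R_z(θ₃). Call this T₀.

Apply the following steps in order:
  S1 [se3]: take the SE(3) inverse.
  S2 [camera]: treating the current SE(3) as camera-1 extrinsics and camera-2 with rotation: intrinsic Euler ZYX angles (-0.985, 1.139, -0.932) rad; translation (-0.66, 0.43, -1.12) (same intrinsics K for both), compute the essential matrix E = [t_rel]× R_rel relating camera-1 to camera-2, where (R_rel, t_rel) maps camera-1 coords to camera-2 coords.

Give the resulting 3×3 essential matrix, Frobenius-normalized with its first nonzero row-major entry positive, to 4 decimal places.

matrix = [0.5003 -0.2329 -0.1298; 0.4613 -0.0194 0.0979; 0.1498 0.4203 0.5068]

source (fourbar_fk): coupler pose = R=[0.9212 -0.3892 0.0000; 0.3892 0.9212 0.0000; 0.0000 0.0000 1.0000], t=(-0.8942, 0.3209, 0.0000)
after S1 (invert_se3): R=[0.9212 0.3892 0.0000; -0.3892 0.9212 0.0000; 0.0000 0.0000 1.0000], t=(0.6988, -0.6436, 0.0000)
after S2 (essential): [0.5003 -0.2329 -0.1298; 0.4613 -0.0194 0.0979; 0.1498 0.4203 0.5068]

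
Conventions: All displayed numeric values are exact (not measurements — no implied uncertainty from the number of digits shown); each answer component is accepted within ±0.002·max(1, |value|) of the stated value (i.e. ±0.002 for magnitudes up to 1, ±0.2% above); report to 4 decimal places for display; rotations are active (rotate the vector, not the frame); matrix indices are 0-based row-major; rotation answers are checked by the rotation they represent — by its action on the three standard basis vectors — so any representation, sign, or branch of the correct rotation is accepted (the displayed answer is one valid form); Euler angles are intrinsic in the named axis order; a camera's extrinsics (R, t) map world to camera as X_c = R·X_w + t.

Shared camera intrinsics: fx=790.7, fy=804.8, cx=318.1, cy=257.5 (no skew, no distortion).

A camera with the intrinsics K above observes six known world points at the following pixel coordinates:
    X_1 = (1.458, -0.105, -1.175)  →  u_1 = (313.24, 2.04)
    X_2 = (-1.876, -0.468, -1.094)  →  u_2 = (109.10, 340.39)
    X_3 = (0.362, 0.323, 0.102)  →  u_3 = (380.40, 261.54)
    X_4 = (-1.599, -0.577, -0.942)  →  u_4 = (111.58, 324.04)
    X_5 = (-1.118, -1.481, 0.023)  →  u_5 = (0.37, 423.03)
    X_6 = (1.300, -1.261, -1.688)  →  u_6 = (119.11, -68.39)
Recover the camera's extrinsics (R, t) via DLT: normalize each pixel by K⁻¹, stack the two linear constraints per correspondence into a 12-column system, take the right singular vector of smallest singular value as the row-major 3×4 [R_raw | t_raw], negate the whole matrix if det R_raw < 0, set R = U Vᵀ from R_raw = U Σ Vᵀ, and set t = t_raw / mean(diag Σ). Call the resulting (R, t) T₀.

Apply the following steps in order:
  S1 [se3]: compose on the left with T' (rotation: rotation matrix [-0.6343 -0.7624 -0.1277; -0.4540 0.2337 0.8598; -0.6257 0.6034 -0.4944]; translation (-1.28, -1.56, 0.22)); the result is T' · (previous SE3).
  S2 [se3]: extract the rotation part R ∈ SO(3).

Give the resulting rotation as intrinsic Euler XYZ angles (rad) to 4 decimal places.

rotation (euler_xyz) = (-1.2691, -0.8437, 1.1686)

source (pnp_recover): camera pose = R=[0.0795 0.9949 0.0622; -0.5470 -0.0086 0.8371; 0.8334 -0.1005 0.5435], t=(0.0300, 0.1400, 4.5788)
after S1 (compose_se3): R=[0.2602 -0.6117 -0.7471; 0.5526 -0.5401 0.6347; -0.7918 -0.5780 0.1975], t=(-1.9905, 2.3959, -1.9781)
after S2 (rot_of_se3): [0.2602 -0.6117 -0.7471; 0.5526 -0.5401 0.6347; -0.7918 -0.5780 0.1975]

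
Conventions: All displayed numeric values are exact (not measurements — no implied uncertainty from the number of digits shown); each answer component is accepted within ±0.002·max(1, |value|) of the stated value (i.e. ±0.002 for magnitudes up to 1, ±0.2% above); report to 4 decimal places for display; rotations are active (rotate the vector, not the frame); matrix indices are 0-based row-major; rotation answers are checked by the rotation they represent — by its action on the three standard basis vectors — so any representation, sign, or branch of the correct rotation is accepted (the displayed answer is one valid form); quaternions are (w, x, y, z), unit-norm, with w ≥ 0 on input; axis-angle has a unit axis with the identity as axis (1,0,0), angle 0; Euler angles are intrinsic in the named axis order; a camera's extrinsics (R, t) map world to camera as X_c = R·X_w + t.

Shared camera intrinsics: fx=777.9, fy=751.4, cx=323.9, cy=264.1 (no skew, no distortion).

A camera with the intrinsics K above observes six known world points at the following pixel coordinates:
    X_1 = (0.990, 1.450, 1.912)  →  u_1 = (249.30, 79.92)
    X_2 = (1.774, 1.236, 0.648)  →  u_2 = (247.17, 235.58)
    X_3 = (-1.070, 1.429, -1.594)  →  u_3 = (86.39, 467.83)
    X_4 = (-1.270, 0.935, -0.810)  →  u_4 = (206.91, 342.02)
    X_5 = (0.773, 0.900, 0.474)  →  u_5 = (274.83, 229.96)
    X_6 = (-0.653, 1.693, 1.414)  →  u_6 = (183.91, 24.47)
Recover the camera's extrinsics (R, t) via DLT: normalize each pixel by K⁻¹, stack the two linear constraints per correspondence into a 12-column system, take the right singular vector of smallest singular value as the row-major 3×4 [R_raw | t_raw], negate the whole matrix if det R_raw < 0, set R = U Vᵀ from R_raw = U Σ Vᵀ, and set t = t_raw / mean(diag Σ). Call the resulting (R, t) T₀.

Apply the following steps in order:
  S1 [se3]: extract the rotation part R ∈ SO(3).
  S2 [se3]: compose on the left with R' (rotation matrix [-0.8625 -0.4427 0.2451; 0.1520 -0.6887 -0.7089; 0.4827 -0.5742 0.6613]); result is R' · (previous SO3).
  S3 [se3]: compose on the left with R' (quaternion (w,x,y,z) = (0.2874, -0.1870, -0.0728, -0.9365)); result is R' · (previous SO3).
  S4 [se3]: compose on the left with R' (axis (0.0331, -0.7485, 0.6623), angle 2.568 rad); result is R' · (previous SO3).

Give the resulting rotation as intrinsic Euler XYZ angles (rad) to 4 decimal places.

source (pnp_recover): camera pose = R=[-0.0335 -0.9801 0.1954; 0.2409 -0.1977 -0.9502; 0.9700 0.0152 0.2428], t=(0.4101, 0.1500, 5.5494)
after S1 (rot_of_se3): [-0.0335 -0.9801 0.1954; 0.2409 -0.1977 -0.9502; 0.9700 0.0152 0.2428]
after S2 (compose_so3): [0.1600 0.9366 0.3116; -0.8587 -0.0237 0.5120; 0.4869 -0.3495 0.8005]
after S3 (compose_so3): [-0.4578 -0.8376 0.2981; 0.7447 -0.5445 -0.3861; 0.4857 0.0453 0.8730]
after S4 (compose_so3): [-0.0956 0.9058 -0.4128; -0.4533 -0.4089 -0.7921; -0.8862 0.1114 0.4496]

rotation (euler_xyz) = (1.0545, -0.4256, -1.6760)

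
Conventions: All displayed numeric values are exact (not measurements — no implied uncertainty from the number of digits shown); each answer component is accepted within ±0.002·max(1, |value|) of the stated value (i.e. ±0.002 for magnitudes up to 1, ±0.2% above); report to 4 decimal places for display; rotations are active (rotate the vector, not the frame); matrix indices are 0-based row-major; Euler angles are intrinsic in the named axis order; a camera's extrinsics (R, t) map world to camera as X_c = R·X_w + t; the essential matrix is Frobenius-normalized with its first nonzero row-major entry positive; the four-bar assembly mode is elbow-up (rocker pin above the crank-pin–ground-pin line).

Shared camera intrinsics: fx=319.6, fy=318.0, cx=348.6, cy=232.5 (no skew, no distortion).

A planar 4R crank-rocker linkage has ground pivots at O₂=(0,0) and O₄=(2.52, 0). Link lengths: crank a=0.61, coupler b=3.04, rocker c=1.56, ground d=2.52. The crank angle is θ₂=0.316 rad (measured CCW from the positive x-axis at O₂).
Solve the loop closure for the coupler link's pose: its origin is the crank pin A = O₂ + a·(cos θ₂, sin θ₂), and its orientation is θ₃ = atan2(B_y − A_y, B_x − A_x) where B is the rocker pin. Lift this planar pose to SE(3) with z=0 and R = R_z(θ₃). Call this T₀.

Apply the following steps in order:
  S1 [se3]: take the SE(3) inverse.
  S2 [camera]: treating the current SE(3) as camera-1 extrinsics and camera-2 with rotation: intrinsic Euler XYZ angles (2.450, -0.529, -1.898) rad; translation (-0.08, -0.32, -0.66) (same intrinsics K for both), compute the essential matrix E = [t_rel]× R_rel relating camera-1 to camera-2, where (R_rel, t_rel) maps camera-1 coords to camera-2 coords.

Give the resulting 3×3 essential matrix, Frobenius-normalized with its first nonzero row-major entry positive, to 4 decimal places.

source (fourbar_fk): coupler pose = R=[0.9342 -0.3569 0.0000; 0.3569 0.9342 0.0000; 0.0000 0.0000 1.0000], t=(0.5798, 0.1896, 0.0000)
after S1 (invert_se3): R=[0.9342 0.3569 0.0000; -0.3569 0.9342 0.0000; 0.0000 0.0000 1.0000], t=(-0.6093, 0.0298, 0.0000)
after S2 (essential): [0.4623 -0.2815 -0.4514; -0.0600 -0.6226 0.3139; -0.0467 -0.0673 0.0827]

matrix = [0.4623 -0.2815 -0.4514; -0.0600 -0.6226 0.3139; -0.0467 -0.0673 0.0827]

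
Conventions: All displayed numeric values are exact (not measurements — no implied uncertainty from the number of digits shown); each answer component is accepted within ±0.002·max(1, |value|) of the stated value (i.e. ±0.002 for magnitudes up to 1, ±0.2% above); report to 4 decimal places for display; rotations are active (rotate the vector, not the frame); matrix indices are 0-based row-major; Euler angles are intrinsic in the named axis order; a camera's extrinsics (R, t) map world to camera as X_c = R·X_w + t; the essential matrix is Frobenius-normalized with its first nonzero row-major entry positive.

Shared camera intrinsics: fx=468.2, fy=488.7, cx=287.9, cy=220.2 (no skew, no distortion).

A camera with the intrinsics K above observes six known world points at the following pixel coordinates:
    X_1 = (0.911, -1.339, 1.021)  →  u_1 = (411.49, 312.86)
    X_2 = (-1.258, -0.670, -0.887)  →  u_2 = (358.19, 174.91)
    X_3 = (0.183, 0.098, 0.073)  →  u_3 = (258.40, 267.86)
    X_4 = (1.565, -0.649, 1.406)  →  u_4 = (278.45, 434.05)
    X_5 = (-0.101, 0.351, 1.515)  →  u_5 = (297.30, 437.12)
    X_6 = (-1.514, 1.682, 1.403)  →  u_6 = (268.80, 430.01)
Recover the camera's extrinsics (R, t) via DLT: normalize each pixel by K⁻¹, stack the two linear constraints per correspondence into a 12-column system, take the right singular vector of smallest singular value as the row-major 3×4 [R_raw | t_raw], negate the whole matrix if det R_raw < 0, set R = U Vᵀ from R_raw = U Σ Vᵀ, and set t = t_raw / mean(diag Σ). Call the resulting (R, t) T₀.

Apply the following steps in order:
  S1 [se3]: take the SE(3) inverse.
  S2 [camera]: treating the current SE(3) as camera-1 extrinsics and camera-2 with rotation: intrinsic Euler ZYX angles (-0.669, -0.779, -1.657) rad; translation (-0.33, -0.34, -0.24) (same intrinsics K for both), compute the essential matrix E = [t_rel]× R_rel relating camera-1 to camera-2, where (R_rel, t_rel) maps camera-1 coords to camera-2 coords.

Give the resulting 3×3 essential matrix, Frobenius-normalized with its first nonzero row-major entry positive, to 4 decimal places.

source (pnp_recover): camera pose = R=[-0.5380 -0.7941 0.2829; -0.1651 0.4284 0.8884; -0.8266 0.4312 -0.3615], t=(-0.1200, 0.3500, 4.5097)
after S1 (invert_se3): R=[-0.5380 -0.1651 -0.8266; -0.7941 0.4284 0.4312; 0.2829 0.8884 -0.3615], t=(3.7211, -2.1899, 1.3534)
after S2 (essential): [0.1481 0.3763 0.3270; -0.2372 -0.4172 -0.1435; -0.3239 -0.1907 0.5807]

matrix = [0.1481 0.3763 0.3270; -0.2372 -0.4172 -0.1435; -0.3239 -0.1907 0.5807]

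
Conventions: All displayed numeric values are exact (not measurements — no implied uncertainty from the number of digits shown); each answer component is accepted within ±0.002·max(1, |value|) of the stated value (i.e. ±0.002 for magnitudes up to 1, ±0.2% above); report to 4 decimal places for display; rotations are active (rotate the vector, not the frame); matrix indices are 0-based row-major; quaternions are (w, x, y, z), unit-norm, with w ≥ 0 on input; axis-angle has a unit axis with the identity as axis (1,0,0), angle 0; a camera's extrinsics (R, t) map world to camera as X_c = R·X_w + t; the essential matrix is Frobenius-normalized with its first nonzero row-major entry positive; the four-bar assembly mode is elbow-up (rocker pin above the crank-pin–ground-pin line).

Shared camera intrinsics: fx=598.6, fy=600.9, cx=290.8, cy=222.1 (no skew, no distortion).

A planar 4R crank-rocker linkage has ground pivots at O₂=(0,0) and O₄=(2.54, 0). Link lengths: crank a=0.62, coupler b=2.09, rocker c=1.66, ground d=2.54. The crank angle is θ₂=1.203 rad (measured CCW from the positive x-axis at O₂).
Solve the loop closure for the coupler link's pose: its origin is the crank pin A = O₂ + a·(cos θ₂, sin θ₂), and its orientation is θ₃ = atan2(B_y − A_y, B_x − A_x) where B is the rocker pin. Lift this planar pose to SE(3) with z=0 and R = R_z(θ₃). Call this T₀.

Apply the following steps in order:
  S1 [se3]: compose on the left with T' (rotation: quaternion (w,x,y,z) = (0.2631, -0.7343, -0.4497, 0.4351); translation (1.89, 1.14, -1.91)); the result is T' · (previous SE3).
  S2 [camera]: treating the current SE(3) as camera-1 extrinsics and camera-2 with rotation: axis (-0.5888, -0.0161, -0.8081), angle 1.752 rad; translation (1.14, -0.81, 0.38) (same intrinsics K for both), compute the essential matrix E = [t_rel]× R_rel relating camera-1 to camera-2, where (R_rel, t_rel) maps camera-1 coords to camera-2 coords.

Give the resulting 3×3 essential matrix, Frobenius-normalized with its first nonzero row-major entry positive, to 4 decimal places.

source (fourbar_fk): coupler pose = R=[0.8759 -0.4826 0.0000; 0.4826 0.8759 0.0000; 0.0000 0.0000 1.0000], t=(0.2229, 0.5785, 0.0000)
after S1 (compose_se3): R=[0.3982 0.2733 -0.8757; 0.5584 -0.8295 -0.0049; -0.7277 -0.4870 -0.4829], t=(2.1880, 1.0738, -2.4497)
after S2 (essential): [0.4473 -0.4939 0.2358; -0.0365 -0.0719 -0.1433; -0.0957 -0.3676 -0.5737]

matrix = [0.4473 -0.4939 0.2358; -0.0365 -0.0719 -0.1433; -0.0957 -0.3676 -0.5737]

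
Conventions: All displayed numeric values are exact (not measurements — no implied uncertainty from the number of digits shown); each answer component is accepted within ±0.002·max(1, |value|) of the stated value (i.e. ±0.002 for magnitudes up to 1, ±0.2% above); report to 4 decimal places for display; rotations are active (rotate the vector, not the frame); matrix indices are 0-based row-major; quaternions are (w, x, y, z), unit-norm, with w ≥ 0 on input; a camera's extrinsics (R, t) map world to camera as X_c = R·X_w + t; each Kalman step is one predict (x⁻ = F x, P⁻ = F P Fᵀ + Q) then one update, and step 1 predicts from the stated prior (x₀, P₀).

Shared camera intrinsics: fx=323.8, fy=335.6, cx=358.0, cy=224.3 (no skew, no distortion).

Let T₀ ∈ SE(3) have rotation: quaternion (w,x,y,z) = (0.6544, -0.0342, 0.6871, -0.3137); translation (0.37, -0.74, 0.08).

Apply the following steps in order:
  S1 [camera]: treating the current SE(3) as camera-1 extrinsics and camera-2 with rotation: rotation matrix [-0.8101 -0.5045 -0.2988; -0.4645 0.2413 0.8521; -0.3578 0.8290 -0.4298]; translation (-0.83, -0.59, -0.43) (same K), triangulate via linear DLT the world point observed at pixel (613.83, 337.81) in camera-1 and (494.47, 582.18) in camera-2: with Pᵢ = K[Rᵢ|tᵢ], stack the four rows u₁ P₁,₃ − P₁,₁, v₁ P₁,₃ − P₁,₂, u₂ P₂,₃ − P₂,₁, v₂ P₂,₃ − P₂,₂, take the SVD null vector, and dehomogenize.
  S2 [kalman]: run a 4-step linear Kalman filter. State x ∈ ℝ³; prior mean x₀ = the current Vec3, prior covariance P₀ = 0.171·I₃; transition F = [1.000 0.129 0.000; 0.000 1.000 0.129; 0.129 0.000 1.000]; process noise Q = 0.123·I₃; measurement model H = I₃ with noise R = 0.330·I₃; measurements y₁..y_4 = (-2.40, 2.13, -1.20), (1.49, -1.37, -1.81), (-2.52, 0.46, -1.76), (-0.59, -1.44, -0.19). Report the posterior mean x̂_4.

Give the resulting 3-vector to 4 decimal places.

result = (-1.0010, -0.6461, -1.0394)

after S1 (triangulate): (-1.8275, 0.6120, 0.2848)
after S2 (kf_track): (-1.0010, -0.6461, -1.0394)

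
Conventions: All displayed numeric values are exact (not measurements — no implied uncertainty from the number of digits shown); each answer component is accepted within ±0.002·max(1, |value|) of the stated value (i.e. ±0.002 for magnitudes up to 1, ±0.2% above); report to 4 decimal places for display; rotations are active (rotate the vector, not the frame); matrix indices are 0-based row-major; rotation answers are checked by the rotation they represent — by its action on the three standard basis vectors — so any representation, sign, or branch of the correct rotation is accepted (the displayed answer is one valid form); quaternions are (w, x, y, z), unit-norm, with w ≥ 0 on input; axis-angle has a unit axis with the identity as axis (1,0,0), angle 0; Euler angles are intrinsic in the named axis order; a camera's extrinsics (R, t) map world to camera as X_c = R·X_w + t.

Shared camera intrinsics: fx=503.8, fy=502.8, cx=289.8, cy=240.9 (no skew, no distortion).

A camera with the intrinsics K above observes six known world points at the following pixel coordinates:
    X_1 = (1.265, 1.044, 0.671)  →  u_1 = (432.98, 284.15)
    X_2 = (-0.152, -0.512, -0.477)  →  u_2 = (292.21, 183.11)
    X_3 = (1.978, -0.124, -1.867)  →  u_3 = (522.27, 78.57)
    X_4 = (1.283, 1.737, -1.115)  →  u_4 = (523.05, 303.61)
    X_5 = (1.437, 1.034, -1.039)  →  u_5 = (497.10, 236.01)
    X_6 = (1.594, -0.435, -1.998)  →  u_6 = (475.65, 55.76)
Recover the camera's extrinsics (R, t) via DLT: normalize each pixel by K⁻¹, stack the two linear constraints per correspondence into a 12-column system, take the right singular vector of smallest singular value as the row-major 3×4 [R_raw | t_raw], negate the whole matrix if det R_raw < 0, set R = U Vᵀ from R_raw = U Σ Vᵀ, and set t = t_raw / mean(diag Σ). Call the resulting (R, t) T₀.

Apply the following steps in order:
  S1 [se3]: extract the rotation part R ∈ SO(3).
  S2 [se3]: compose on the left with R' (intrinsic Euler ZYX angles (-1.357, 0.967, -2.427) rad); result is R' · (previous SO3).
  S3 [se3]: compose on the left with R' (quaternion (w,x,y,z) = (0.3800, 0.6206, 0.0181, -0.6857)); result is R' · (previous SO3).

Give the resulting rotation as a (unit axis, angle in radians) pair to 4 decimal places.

rotation (axis_angle) = ((0.5106, 0.8559, 0.0820), 1.4924)

source (pnp_recover): camera pose = R=[0.9262 0.3763 -0.0238; -0.3488 0.8792 0.3246; 0.1430 -0.2924 0.9456], t=(0.3501, -0.1200, 6.1716)
after S1 (rot_of_se3): [0.9262 0.3763 -0.0238; -0.3488 0.8792 0.3246; 0.1430 -0.2924 0.9456]
after S2 (compose_so3): [0.4817 -0.8529 0.2011; -0.5351 -0.1045 0.8383; -0.6940 -0.5115 -0.5067]
after S3 (compose_so3): [0.3187 0.3211 0.8918; 0.4845 0.7535 -0.4444; -0.8147 0.5737 0.0845]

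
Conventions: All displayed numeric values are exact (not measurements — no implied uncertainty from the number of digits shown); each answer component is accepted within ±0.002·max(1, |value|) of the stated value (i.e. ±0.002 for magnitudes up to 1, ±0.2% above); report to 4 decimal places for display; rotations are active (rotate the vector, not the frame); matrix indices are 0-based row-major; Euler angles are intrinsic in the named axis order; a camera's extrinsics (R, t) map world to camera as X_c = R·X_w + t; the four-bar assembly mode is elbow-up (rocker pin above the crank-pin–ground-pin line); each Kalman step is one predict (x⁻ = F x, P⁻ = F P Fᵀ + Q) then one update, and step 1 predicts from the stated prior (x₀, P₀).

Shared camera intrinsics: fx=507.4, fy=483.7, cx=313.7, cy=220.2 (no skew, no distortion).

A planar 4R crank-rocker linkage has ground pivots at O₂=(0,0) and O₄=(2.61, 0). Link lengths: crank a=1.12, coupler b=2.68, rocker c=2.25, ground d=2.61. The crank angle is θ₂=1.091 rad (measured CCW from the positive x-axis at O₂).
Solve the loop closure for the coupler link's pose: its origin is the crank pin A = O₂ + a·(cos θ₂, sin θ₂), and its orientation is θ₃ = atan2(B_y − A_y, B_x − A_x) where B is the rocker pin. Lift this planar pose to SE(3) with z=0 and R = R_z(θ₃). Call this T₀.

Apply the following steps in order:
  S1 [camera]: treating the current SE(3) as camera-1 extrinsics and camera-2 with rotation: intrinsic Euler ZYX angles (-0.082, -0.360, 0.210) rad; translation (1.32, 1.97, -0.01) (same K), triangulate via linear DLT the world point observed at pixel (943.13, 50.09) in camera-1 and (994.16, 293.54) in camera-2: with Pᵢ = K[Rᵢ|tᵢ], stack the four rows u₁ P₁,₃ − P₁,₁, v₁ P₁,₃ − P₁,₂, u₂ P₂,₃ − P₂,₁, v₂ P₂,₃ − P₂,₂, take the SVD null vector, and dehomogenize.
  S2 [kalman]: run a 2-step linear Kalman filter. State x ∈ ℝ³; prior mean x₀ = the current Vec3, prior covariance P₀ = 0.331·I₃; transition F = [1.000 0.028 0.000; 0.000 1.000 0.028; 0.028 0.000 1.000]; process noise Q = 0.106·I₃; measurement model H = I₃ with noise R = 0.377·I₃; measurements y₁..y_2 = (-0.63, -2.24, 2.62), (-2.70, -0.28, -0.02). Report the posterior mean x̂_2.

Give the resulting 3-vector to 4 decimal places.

source (fourbar_fk): coupler pose = R=[0.8868 -0.4621 0.0000; 0.4621 0.8868 0.0000; 0.0000 0.0000 1.0000], t=(0.5170, 0.9935, 0.0000)
after S1 (triangulate): (0.1646, -1.6639, 1.1543)
after S2 (kf_track): (-1.4007, -1.1974, 1.0470)

result = (-1.4007, -1.1974, 1.0470)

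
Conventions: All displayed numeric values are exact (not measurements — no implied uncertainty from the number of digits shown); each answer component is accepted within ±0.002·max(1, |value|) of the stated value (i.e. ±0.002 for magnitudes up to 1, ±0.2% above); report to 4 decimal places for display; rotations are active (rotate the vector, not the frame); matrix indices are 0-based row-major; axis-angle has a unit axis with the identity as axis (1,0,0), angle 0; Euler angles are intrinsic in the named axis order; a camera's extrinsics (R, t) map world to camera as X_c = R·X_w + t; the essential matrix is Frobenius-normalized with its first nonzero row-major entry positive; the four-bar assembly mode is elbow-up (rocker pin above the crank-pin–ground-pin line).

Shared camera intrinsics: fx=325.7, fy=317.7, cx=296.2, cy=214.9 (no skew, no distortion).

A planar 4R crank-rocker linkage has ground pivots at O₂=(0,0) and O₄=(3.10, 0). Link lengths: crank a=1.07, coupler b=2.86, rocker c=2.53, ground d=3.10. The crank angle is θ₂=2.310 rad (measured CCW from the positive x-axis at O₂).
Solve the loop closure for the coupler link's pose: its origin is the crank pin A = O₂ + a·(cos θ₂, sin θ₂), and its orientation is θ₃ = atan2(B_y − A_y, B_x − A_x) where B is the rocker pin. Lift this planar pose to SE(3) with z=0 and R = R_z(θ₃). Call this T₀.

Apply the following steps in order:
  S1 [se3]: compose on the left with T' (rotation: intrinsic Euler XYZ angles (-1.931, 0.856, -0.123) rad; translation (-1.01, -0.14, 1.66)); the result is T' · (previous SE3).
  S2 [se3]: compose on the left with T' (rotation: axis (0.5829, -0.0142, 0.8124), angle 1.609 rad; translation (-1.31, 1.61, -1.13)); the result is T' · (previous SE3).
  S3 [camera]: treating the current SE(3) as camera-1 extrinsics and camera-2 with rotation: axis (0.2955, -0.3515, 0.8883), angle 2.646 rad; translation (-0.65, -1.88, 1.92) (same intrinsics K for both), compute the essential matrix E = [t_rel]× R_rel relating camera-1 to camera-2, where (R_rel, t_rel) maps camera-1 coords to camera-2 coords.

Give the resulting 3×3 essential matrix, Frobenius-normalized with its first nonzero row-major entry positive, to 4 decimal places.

source (fourbar_fk): coupler pose = R=[0.8773 -0.4799 0.0000; 0.4799 0.8773 0.0000; 0.0000 0.0000 1.0000], t=(-0.7209, 0.7907, 0.0000)
after S1 (compose_se3): R=[0.6093 -0.2417 0.7552; -0.7869 -0.0671 0.6134; -0.0976 -0.9680 -0.2310], t=(-1.4153, -0.0107, 0.6782)
after S2 (compose_se3): R=[0.7907 -0.4832 -0.3760; 0.5773 0.3839 0.7207; -0.2039 -0.7869 0.5825], t=(-1.4226, 0.0704, -1.4132)
after S3 (essential): [0.6026 -0.3541 0.1070; 0.2688 0.2859 -0.5713; 0.0569 0.0564 -0.1153]

matrix = [0.6026 -0.3541 0.1070; 0.2688 0.2859 -0.5713; 0.0569 0.0564 -0.1153]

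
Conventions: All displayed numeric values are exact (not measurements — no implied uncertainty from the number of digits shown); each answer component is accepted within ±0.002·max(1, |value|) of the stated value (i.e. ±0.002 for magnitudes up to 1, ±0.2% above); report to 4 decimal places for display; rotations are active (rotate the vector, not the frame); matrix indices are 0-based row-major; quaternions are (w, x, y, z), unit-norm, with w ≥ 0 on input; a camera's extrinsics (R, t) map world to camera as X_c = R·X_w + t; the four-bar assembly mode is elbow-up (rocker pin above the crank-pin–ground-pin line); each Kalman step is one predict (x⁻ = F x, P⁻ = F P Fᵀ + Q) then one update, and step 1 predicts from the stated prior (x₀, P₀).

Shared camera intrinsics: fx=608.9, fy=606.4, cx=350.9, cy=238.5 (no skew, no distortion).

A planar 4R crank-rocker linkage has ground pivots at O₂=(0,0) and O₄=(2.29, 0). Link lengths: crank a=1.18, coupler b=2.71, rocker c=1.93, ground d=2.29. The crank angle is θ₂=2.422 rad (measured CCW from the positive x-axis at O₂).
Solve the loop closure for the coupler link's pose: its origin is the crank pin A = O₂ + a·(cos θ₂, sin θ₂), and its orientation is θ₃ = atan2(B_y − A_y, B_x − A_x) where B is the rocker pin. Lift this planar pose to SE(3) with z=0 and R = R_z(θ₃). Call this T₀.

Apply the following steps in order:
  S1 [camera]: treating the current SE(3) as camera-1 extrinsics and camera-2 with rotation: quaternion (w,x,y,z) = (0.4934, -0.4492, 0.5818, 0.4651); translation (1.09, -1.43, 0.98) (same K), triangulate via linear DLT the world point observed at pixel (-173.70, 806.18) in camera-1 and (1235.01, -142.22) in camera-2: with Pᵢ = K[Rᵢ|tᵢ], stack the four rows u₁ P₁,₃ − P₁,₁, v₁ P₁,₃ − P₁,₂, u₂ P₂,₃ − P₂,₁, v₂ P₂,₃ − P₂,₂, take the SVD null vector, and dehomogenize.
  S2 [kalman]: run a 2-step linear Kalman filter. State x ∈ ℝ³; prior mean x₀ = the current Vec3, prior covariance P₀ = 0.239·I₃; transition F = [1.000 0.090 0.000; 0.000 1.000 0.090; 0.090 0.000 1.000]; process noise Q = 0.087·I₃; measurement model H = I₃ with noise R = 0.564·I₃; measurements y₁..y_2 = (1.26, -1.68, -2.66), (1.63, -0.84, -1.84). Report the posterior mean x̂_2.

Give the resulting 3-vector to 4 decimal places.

result = (0.7902, -0.6842, -0.8385)

source (fourbar_fk): coupler pose = R=[0.9247 -0.3807 0.0000; 0.3807 0.9247 0.0000; 0.0000 0.0000 1.0000], t=(-0.8874, 0.7777, 0.0000)
after S1 (triangulate): (0.1112, 0.0636, 0.9388)
after S2 (kf_track): (0.7902, -0.6842, -0.8385)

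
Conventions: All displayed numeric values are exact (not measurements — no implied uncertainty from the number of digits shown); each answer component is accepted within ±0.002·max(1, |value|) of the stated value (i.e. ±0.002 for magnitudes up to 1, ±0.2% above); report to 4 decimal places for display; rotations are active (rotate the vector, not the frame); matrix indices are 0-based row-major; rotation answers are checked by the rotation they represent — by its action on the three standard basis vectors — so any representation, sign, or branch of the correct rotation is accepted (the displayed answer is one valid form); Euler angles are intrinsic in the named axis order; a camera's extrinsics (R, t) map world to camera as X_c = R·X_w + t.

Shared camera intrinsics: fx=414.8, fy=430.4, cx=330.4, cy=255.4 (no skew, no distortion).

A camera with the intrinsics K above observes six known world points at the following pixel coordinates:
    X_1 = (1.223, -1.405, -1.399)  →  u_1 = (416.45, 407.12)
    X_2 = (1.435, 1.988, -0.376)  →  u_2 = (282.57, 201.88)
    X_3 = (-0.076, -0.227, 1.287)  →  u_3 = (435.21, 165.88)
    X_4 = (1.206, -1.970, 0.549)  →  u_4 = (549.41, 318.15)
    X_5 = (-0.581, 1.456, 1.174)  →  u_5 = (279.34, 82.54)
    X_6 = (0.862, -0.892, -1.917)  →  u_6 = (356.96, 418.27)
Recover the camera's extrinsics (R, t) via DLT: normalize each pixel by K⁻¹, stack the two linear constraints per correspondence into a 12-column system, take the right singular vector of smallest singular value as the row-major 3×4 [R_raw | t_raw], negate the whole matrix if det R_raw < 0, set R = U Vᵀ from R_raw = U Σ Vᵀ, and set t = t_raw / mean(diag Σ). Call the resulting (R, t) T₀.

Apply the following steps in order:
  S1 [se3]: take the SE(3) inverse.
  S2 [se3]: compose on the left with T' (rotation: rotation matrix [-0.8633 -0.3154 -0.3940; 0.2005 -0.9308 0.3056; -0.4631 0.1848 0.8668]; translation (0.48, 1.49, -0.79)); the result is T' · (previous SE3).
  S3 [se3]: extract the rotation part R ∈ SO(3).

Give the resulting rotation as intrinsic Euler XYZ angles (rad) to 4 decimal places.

rotation (euler_xyz) = (2.7749, -0.8639, -2.1398)

source (pnp_recover): camera pose = R=[0.4520 -0.7435 0.4928; -0.0511 -0.5732 -0.8178; 0.8905 0.3445 -0.2971], t=(0.2500, 0.0801, 4.5605)
after S1 (invert_se3): R=[0.4520 -0.0511 0.8905; -0.7435 -0.5732 0.3445; 0.4928 -0.8178 -0.2971], t=(-4.1702, -1.3391, 1.2973)
after S2 (compose_se3): R=[-0.3499 0.5471 -0.7604; 0.9333 0.2733 -0.2328; 0.0804 -0.7912 -0.6063], t=(3.9914, 2.2966, 2.0183)
after S3 (rot_of_se3): [-0.3499 0.5471 -0.7604; 0.9333 0.2733 -0.2328; 0.0804 -0.7912 -0.6063]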